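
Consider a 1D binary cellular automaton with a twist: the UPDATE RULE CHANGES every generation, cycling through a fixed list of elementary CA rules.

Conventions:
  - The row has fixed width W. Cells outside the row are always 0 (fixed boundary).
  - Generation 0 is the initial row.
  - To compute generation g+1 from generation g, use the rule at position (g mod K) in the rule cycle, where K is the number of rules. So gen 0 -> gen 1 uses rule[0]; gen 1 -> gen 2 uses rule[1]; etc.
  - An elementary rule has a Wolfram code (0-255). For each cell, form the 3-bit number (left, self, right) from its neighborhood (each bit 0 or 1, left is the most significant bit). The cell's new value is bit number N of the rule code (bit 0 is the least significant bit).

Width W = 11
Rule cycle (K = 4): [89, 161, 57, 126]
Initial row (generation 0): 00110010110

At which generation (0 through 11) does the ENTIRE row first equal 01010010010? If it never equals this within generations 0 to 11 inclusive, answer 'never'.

Gen 0: 00110010110
Gen 1 (rule 89): 10111000111
Gen 2 (rule 161): 01010010010
Gen 3 (rule 57): 00101001001
Gen 4 (rule 126): 01111111111
Gen 5 (rule 89): 01000000001
Gen 6 (rule 161): 00011111100
Gen 7 (rule 57): 11010000011
Gen 8 (rule 126): 11111000111
Gen 9 (rule 89): 10001110101
Gen 10 (rule 161): 00100101010
Gen 11 (rule 57): 10010010101

Answer: 2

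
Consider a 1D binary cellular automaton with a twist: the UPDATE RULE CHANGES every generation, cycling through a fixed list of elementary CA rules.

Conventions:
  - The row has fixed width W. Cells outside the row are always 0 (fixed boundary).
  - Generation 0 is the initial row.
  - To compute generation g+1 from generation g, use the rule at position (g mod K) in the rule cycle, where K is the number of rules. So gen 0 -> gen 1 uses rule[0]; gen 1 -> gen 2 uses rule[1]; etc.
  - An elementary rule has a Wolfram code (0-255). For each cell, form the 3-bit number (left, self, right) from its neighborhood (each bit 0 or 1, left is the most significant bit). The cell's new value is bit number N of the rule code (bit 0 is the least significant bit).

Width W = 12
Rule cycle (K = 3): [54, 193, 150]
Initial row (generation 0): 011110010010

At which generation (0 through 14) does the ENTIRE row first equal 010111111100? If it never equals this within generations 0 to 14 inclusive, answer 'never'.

Answer: 11

Derivation:
Gen 0: 011110010010
Gen 1 (rule 54): 100001111111
Gen 2 (rule 193): 001100111111
Gen 3 (rule 150): 010011011110
Gen 4 (rule 54): 111100100001
Gen 5 (rule 193): 011100001100
Gen 6 (rule 150): 101010010010
Gen 7 (rule 54): 111111111111
Gen 8 (rule 193): 011111111111
Gen 9 (rule 150): 101111111110
Gen 10 (rule 54): 110000000001
Gen 11 (rule 193): 010111111100
Gen 12 (rule 150): 110011111010
Gen 13 (rule 54): 001100000111
Gen 14 (rule 193): 100101110011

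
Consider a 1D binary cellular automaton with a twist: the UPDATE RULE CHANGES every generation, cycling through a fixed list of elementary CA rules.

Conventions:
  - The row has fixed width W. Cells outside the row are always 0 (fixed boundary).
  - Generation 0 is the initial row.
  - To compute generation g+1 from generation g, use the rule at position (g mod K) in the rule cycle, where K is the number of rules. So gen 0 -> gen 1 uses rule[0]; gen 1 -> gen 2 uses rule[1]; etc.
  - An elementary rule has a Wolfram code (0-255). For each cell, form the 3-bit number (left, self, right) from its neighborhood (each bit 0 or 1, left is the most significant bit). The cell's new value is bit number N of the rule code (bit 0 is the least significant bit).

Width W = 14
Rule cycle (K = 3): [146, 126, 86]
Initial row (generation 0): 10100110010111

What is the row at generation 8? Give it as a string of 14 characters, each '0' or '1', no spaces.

Answer: 01110011100111

Derivation:
Gen 0: 10100110010111
Gen 1 (rule 146): 00011001100010
Gen 2 (rule 126): 00111111110111
Gen 3 (rule 86): 01000000010001
Gen 4 (rule 146): 10100000101010
Gen 5 (rule 126): 11110001111111
Gen 6 (rule 86): 00011010000001
Gen 7 (rule 146): 00100001000010
Gen 8 (rule 126): 01110011100111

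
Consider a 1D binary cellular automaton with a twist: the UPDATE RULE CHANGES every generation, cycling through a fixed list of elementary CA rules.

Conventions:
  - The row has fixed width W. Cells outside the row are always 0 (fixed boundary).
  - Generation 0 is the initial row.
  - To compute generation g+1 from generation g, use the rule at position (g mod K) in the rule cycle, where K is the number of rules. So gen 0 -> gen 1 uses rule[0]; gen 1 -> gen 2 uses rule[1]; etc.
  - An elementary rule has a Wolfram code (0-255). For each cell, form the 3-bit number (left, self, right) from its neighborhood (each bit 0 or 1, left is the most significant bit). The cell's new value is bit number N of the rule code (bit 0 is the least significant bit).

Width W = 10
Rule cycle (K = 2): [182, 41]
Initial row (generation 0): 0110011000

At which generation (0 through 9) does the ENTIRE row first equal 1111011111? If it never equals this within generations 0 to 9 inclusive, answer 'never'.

Gen 0: 0110011000
Gen 1 (rule 182): 1001100100
Gen 2 (rule 41): 0001000001
Gen 3 (rule 182): 0011100011
Gen 4 (rule 41): 1010001010
Gen 5 (rule 182): 1111011111
Gen 6 (rule 41): 1000110000
Gen 7 (rule 182): 1101001000
Gen 8 (rule 41): 1010000011
Gen 9 (rule 182): 1111000100

Answer: 5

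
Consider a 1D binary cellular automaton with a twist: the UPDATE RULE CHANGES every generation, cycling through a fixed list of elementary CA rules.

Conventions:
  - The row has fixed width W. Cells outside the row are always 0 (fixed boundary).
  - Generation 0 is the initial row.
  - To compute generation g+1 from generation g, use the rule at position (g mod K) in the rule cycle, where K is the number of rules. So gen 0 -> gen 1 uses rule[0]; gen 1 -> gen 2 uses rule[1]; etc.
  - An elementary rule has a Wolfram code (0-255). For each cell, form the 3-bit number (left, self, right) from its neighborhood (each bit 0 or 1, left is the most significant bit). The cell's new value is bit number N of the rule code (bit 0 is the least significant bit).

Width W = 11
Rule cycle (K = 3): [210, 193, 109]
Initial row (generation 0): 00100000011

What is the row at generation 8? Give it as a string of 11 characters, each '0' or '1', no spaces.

Gen 0: 00100000011
Gen 1 (rule 210): 01010000101
Gen 2 (rule 193): 00000110000
Gen 3 (rule 109): 11110110111
Gen 4 (rule 210): 01110010011
Gen 5 (rule 193): 00110000001
Gen 6 (rule 109): 10110111101
Gen 7 (rule 210): 00010011100
Gen 8 (rule 193): 11000001101

Answer: 11000001101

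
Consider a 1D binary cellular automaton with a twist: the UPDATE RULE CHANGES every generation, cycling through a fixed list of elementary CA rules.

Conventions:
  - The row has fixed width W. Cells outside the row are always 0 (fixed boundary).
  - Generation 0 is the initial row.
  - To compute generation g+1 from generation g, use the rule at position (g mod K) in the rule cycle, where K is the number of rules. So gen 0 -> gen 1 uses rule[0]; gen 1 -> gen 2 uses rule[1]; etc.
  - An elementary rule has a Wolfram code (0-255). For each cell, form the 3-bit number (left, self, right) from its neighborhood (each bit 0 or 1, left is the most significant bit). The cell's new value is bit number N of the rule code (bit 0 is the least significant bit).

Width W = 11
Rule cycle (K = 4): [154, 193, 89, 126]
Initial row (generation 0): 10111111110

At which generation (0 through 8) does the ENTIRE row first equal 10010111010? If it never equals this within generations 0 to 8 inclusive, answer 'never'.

Answer: never

Derivation:
Gen 0: 10111111110
Gen 1 (rule 154): 00111111101
Gen 2 (rule 193): 10011111100
Gen 3 (rule 89): 01010000111
Gen 4 (rule 126): 11111001101
Gen 5 (rule 154): 11110111000
Gen 6 (rule 193): 01110011011
Gen 7 (rule 89): 01011011011
Gen 8 (rule 126): 11111111111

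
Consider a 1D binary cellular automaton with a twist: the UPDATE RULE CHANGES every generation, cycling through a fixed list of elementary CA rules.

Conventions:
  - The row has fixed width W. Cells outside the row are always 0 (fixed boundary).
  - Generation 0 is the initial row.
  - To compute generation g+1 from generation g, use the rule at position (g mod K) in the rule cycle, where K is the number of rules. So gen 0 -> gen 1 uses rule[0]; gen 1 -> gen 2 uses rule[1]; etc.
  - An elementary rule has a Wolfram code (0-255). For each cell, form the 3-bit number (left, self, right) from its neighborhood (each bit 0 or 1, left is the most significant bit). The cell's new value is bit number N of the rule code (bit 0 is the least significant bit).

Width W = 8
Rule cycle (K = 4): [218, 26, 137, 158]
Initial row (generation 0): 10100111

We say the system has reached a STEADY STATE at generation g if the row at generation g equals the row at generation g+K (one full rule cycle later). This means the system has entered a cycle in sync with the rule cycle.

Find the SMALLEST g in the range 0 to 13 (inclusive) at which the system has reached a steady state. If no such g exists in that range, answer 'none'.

Answer: 9

Derivation:
Gen 0: 10100111
Gen 1 (rule 218): 00011111
Gen 2 (rule 26): 00110000
Gen 3 (rule 137): 10100111
Gen 4 (rule 158): 10111110
Gen 5 (rule 218): 00111111
Gen 6 (rule 26): 01100000
Gen 7 (rule 137): 01001111
Gen 8 (rule 158): 11111110
Gen 9 (rule 218): 11111111
Gen 10 (rule 26): 10000000
Gen 11 (rule 137): 00111111
Gen 12 (rule 158): 01111110
Gen 13 (rule 218): 11111111
Gen 14 (rule 26): 10000000
Gen 15 (rule 137): 00111111
Gen 16 (rule 158): 01111110
Gen 17 (rule 218): 11111111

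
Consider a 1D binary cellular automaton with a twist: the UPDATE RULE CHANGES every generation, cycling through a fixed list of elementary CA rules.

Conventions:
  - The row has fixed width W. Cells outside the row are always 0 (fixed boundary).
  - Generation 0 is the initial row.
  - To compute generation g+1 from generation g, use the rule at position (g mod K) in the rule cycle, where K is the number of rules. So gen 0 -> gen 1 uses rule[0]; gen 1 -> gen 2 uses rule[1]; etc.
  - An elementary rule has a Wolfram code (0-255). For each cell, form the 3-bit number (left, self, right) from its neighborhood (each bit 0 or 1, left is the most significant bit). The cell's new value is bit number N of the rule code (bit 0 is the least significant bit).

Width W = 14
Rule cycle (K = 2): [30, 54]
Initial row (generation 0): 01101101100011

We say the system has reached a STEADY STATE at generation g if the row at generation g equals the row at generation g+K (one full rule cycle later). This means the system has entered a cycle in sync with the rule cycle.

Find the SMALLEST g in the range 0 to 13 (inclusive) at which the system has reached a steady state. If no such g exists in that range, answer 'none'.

Gen 0: 01101101100011
Gen 1 (rule 30): 11001001010110
Gen 2 (rule 54): 00111111111001
Gen 3 (rule 30): 01100000000111
Gen 4 (rule 54): 10010000001000
Gen 5 (rule 30): 11111000011100
Gen 6 (rule 54): 00000100100010
Gen 7 (rule 30): 00001111110111
Gen 8 (rule 54): 00010000001000
Gen 9 (rule 30): 00111000011100
Gen 10 (rule 54): 01000100100010
Gen 11 (rule 30): 11101111110111
Gen 12 (rule 54): 00010000001000
Gen 13 (rule 30): 00111000011100
Gen 14 (rule 54): 01000100100010
Gen 15 (rule 30): 11101111110111

Answer: none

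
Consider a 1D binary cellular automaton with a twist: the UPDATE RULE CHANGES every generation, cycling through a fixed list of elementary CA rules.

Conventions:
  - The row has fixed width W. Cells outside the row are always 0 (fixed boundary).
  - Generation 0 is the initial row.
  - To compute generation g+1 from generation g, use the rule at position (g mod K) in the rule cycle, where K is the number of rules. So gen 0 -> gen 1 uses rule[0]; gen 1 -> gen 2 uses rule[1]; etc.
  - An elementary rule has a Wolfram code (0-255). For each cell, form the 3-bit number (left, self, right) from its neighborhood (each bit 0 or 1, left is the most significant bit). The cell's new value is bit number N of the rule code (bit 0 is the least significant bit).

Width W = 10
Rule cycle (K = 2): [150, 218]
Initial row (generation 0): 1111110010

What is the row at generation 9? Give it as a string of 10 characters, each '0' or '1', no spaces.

Answer: 0111000110

Derivation:
Gen 0: 1111110010
Gen 1 (rule 150): 0111101111
Gen 2 (rule 218): 1111101111
Gen 3 (rule 150): 0111000110
Gen 4 (rule 218): 1111101111
Gen 5 (rule 150): 0111000110
Gen 6 (rule 218): 1111101111
Gen 7 (rule 150): 0111000110
Gen 8 (rule 218): 1111101111
Gen 9 (rule 150): 0111000110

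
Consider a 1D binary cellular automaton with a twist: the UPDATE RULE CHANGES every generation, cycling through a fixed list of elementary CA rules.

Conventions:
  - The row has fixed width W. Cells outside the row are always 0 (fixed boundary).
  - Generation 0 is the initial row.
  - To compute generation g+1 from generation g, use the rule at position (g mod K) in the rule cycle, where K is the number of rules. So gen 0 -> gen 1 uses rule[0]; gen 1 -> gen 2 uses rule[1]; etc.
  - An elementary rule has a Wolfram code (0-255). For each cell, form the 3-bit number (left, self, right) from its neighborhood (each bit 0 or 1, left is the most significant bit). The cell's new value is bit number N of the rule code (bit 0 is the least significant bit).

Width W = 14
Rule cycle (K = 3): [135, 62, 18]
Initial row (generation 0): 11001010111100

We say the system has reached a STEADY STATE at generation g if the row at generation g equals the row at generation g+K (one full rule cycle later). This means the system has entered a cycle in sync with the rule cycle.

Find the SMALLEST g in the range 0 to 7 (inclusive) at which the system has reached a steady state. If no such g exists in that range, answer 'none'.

Gen 0: 11001010111100
Gen 1 (rule 135): 00011010011001
Gen 2 (rule 62): 00110111110111
Gen 3 (rule 18): 01000000000000
Gen 4 (rule 135): 11011111111111
Gen 5 (rule 62): 10110000000000
Gen 6 (rule 18): 00001000000000
Gen 7 (rule 135): 11111011111111
Gen 8 (rule 62): 10000110000000
Gen 9 (rule 18): 01001001000000
Gen 10 (rule 135): 11011011011111

Answer: none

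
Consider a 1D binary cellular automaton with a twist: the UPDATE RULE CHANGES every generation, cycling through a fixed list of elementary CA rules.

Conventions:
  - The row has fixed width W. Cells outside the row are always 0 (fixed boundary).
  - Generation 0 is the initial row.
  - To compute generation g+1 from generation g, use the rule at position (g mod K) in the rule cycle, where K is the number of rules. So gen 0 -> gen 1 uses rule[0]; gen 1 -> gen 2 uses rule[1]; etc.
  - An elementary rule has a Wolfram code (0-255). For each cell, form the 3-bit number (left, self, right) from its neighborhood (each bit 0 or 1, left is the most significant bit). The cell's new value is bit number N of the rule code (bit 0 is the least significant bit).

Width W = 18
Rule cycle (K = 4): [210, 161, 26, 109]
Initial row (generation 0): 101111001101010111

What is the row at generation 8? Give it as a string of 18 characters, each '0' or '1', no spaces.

Gen 0: 101111001101010111
Gen 1 (rule 210): 000111110100000011
Gen 2 (rule 161): 110011101001111000
Gen 3 (rule 26): 101110000111000100
Gen 4 (rule 109): 111010110101010101
Gen 5 (rule 210): 011000010000000000
Gen 6 (rule 161): 000011000111111111
Gen 7 (rule 26): 000110101100000000
Gen 8 (rule 109): 110111111101111111

Answer: 110111111101111111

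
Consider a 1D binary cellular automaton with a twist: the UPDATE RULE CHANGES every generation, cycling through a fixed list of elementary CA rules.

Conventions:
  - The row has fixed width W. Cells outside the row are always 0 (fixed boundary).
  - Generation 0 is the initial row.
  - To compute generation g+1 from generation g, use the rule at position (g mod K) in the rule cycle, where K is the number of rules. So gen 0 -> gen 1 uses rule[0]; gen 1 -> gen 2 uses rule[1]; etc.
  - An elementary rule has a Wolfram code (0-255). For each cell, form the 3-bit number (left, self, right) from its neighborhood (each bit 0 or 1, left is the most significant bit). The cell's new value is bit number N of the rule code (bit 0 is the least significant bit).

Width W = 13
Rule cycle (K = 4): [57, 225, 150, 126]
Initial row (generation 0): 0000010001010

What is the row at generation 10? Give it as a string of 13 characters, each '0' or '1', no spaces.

Gen 0: 0000010001010
Gen 1 (rule 57): 1111001100101
Gen 2 (rule 225): 0111000100010
Gen 3 (rule 150): 1010101110111
Gen 4 (rule 126): 1111111011101
Gen 5 (rule 57): 1000000110010
Gen 6 (rule 225): 0011110010000
Gen 7 (rule 150): 0101101111000
Gen 8 (rule 126): 1111111001100
Gen 9 (rule 57): 1000000101011
Gen 10 (rule 225): 0011110010101

Answer: 0011110010101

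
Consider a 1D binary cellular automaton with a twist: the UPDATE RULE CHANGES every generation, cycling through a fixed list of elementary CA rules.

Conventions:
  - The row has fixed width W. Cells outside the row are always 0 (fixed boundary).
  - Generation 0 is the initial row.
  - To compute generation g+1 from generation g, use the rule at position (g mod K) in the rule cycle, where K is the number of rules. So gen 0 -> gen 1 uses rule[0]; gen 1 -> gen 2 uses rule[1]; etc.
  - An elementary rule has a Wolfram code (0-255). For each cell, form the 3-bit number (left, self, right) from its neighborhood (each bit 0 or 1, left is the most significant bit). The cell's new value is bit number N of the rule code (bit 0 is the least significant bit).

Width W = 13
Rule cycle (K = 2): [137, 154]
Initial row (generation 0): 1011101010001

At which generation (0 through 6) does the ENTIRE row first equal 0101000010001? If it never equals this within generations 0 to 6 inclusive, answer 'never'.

Gen 0: 1011101010001
Gen 1 (rule 137): 0011000000100
Gen 2 (rule 154): 0110100001010
Gen 3 (rule 137): 0100001100000
Gen 4 (rule 154): 1010011010000
Gen 5 (rule 137): 0000010000111
Gen 6 (rule 154): 0000101001110

Answer: never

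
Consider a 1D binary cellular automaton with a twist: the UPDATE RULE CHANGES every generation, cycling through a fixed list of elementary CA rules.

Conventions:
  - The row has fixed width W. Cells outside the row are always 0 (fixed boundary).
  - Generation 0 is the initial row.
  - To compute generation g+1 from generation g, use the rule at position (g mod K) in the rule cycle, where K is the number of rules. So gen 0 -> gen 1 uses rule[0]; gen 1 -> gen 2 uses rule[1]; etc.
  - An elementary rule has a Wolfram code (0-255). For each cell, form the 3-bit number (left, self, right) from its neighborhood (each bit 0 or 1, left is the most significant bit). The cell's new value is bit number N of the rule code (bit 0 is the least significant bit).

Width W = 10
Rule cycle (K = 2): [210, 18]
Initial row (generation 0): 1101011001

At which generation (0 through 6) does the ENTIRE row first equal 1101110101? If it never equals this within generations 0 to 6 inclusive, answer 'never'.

Gen 0: 1101011001
Gen 1 (rule 210): 0100001110
Gen 2 (rule 18): 1010010001
Gen 3 (rule 210): 0001101010
Gen 4 (rule 18): 0010000001
Gen 5 (rule 210): 0101000010
Gen 6 (rule 18): 1000100101

Answer: never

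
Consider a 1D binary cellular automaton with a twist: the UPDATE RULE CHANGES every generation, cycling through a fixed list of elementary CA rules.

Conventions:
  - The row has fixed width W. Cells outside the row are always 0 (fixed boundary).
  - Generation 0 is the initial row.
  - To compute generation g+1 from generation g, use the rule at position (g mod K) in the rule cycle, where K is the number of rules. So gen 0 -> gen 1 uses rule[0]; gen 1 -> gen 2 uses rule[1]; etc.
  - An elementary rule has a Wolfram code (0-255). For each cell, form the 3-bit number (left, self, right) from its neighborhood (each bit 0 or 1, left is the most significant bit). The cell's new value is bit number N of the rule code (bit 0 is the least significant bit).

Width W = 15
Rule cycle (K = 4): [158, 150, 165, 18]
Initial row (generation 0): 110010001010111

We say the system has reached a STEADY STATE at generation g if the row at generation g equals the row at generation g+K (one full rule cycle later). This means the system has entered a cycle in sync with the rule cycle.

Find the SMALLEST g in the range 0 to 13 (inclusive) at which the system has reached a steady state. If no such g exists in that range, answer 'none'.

Answer: 12

Derivation:
Gen 0: 110010001010111
Gen 1 (rule 158): 101111011010110
Gen 2 (rule 150): 100110000010001
Gen 3 (rule 165): 100000111010101
Gen 4 (rule 18): 010001000000000
Gen 5 (rule 158): 111011100000000
Gen 6 (rule 150): 010001010000000
Gen 7 (rule 165): 010101110111111
Gen 8 (rule 18): 100000000000000
Gen 9 (rule 158): 110000000000000
Gen 10 (rule 150): 001000000000000
Gen 11 (rule 165): 101011111111111
Gen 12 (rule 18): 000000000000000
Gen 13 (rule 158): 000000000000000
Gen 14 (rule 150): 000000000000000
Gen 15 (rule 165): 111111111111111
Gen 16 (rule 18): 000000000000000
Gen 17 (rule 158): 000000000000000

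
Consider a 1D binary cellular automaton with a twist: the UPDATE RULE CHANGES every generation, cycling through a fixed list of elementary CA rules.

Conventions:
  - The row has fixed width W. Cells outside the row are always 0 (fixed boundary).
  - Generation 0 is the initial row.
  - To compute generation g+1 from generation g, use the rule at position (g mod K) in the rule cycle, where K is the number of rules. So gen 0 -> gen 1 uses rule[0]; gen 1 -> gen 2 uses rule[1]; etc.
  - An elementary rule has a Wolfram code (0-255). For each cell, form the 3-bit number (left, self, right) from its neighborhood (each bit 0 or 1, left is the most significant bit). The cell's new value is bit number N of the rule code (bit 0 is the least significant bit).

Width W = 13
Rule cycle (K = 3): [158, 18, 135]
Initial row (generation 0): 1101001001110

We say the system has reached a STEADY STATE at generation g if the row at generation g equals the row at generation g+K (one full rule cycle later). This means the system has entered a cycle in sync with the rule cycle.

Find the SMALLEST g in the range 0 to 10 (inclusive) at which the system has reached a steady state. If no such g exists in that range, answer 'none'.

Answer: 5

Derivation:
Gen 0: 1101001001110
Gen 1 (rule 158): 1001111111101
Gen 2 (rule 18): 0110000000000
Gen 3 (rule 135): 1000111111111
Gen 4 (rule 158): 1101111111110
Gen 5 (rule 18): 0000000000001
Gen 6 (rule 135): 1111111111111
Gen 7 (rule 158): 1111111111110
Gen 8 (rule 18): 0000000000001
Gen 9 (rule 135): 1111111111111
Gen 10 (rule 158): 1111111111110
Gen 11 (rule 18): 0000000000001
Gen 12 (rule 135): 1111111111111
Gen 13 (rule 158): 1111111111110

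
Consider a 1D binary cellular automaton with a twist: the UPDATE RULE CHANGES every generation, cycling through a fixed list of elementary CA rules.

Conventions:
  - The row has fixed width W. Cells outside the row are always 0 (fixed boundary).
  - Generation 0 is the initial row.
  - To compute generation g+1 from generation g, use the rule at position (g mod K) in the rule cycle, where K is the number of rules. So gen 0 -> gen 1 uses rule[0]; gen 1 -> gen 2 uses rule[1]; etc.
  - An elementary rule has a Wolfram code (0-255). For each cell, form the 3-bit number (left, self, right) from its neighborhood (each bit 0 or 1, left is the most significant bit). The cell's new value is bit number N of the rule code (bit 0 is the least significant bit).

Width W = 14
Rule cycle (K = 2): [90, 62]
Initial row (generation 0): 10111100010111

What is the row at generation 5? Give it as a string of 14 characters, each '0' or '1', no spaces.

Gen 0: 10111100010111
Gen 1 (rule 90): 00100110100101
Gen 2 (rule 62): 01111101111111
Gen 3 (rule 90): 11000101000001
Gen 4 (rule 62): 10101111100011
Gen 5 (rule 90): 00001000110111

Answer: 00001000110111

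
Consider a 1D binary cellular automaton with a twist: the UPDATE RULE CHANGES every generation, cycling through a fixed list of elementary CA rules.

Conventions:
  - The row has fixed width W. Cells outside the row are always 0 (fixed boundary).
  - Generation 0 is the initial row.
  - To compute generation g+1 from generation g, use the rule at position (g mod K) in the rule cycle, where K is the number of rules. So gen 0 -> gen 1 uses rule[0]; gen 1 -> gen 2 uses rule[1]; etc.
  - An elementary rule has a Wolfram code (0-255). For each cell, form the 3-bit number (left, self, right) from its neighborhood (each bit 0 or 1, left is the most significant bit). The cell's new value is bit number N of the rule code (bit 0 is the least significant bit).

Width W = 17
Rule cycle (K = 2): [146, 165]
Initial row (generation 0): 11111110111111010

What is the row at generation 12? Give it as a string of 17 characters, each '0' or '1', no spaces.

Answer: 11011100100011011

Derivation:
Gen 0: 11111110111111010
Gen 1 (rule 146): 01111100011110001
Gen 2 (rule 165): 00111001001100101
Gen 3 (rule 146): 01010110110011000
Gen 4 (rule 165): 01111001000000011
Gen 5 (rule 146): 10110110100000100
Gen 6 (rule 165): 11001001101110101
Gen 7 (rule 146): 00110110000100000
Gen 8 (rule 165): 10001000110101111
Gen 9 (rule 146): 01010101000000110
Gen 10 (rule 165): 01111111011110000
Gen 11 (rule 146): 10111110001101000
Gen 12 (rule 165): 11011100100011011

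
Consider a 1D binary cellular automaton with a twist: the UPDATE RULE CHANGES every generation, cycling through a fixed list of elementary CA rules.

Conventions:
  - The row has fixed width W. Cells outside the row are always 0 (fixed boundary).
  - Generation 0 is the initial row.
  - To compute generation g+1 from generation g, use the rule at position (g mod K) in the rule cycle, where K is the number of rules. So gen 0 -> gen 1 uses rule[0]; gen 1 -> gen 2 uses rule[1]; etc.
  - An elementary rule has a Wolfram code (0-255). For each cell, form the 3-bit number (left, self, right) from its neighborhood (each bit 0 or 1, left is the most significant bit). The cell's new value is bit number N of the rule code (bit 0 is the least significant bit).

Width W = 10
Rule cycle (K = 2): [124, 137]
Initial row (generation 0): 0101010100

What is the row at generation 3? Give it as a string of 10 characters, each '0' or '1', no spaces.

Answer: 0100000110

Derivation:
Gen 0: 0101010100
Gen 1 (rule 124): 0111111110
Gen 2 (rule 137): 0111111100
Gen 3 (rule 124): 0100000110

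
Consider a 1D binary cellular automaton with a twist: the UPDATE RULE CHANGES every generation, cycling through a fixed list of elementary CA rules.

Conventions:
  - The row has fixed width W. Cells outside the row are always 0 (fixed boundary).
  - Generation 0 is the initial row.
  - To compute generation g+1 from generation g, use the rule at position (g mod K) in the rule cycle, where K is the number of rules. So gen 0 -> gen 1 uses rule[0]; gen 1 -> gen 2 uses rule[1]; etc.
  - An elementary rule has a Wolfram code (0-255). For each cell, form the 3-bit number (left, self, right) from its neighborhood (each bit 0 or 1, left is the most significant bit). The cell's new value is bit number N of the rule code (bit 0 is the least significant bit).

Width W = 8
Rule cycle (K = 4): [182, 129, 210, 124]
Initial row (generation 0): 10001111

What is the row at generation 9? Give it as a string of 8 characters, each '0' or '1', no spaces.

Answer: 11100011

Derivation:
Gen 0: 10001111
Gen 1 (rule 182): 11010110
Gen 2 (rule 129): 00000000
Gen 3 (rule 210): 00000000
Gen 4 (rule 124): 00000000
Gen 5 (rule 182): 00000000
Gen 6 (rule 129): 11111111
Gen 7 (rule 210): 01111111
Gen 8 (rule 124): 01000001
Gen 9 (rule 182): 11100011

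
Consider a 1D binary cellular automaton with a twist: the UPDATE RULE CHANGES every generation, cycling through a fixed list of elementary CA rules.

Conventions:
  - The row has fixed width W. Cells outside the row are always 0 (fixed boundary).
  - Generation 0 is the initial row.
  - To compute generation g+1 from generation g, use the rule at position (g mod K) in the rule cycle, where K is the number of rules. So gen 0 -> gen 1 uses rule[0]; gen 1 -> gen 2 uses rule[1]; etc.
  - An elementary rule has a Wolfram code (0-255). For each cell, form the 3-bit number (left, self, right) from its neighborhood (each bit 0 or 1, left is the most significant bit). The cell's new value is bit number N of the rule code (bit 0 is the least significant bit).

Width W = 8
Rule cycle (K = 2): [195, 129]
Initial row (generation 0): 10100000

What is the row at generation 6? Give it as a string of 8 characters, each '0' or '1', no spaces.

Answer: 01111110

Derivation:
Gen 0: 10100000
Gen 1 (rule 195): 00001111
Gen 2 (rule 129): 11100110
Gen 3 (rule 195): 01101010
Gen 4 (rule 129): 00000000
Gen 5 (rule 195): 11111111
Gen 6 (rule 129): 01111110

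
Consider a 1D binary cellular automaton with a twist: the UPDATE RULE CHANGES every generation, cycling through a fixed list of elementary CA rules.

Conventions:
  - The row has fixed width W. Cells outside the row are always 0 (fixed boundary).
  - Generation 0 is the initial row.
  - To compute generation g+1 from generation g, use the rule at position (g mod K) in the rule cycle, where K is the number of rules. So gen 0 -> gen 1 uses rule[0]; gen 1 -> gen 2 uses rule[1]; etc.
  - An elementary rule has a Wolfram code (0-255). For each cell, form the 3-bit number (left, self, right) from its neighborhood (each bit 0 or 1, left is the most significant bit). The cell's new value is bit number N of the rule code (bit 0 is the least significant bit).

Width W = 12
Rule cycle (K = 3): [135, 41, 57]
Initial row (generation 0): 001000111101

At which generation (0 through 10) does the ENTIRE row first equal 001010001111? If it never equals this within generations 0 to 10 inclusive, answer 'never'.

Gen 0: 001000111101
Gen 1 (rule 135): 111011011001
Gen 2 (rule 41): 100110110000
Gen 3 (rule 57): 010101101111
Gen 4 (rule 135): 110100000110
Gen 5 (rule 41): 101001110100
Gen 6 (rule 57): 010101001011
Gen 7 (rule 135): 110101011000
Gen 8 (rule 41): 101010110011
Gen 9 (rule 57): 010101101010
Gen 10 (rule 135): 110100001010

Answer: never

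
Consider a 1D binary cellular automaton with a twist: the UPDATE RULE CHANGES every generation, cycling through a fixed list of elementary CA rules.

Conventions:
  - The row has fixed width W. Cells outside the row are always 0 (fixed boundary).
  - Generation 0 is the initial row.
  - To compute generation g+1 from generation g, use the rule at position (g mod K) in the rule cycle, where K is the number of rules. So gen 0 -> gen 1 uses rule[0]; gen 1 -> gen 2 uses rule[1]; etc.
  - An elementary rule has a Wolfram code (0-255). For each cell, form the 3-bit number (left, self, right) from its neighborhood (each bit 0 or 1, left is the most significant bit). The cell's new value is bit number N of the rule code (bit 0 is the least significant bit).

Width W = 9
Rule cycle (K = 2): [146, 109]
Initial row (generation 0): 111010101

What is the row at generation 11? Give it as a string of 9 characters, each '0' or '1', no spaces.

Gen 0: 111010101
Gen 1 (rule 146): 010000000
Gen 2 (rule 109): 010111111
Gen 3 (rule 146): 100011110
Gen 4 (rule 109): 101010010
Gen 5 (rule 146): 000001101
Gen 6 (rule 109): 111101111
Gen 7 (rule 146): 011000110
Gen 8 (rule 109): 011010110
Gen 9 (rule 146): 100000001
Gen 10 (rule 109): 101111101
Gen 11 (rule 146): 000111000

Answer: 000111000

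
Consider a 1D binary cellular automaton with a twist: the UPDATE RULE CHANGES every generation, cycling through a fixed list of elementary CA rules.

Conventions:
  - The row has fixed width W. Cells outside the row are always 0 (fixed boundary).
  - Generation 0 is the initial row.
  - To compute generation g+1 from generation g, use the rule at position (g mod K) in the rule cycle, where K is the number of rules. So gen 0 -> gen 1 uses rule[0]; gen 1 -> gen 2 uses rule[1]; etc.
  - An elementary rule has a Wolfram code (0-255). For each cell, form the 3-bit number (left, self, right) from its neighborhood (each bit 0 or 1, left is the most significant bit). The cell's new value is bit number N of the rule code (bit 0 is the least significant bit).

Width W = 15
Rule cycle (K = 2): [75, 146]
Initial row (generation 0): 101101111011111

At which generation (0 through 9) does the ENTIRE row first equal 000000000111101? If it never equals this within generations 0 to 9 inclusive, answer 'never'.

Answer: never

Derivation:
Gen 0: 101101111011111
Gen 1 (rule 75): 001101001010001
Gen 2 (rule 146): 010000110001010
Gen 3 (rule 75): 100111110110000
Gen 4 (rule 146): 011011100001000
Gen 5 (rule 75): 111010101110011
Gen 6 (rule 146): 010000000101100
Gen 7 (rule 75): 100111111001101
Gen 8 (rule 146): 011011110110000
Gen 9 (rule 75): 111010010110111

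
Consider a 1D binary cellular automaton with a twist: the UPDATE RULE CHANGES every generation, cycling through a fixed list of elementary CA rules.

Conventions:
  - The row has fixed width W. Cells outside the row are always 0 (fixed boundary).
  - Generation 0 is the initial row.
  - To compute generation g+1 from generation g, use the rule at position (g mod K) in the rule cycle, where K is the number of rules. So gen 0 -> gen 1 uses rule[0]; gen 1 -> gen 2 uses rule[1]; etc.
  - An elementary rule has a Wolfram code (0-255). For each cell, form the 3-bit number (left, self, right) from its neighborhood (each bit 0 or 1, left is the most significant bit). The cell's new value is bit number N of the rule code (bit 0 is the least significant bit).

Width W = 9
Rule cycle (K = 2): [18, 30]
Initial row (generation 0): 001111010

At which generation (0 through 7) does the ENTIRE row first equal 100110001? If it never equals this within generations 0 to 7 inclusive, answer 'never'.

Answer: never

Derivation:
Gen 0: 001111010
Gen 1 (rule 18): 010000001
Gen 2 (rule 30): 111000011
Gen 3 (rule 18): 000100100
Gen 4 (rule 30): 001111110
Gen 5 (rule 18): 010000001
Gen 6 (rule 30): 111000011
Gen 7 (rule 18): 000100100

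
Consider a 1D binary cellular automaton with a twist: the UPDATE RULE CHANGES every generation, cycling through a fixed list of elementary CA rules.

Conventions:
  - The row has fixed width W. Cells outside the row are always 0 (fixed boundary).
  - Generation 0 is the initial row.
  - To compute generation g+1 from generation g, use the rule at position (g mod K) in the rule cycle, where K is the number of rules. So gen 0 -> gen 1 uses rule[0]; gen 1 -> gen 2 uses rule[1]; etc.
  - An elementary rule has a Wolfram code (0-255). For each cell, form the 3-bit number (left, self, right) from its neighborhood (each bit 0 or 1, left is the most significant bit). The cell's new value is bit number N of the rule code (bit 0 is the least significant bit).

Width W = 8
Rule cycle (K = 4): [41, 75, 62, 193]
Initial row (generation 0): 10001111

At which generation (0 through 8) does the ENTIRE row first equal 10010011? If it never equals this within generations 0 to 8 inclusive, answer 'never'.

Answer: never

Derivation:
Gen 0: 10001111
Gen 1 (rule 41): 00101000
Gen 2 (rule 75): 11000011
Gen 3 (rule 62): 10100110
Gen 4 (rule 193): 00000010
Gen 5 (rule 41): 11111000
Gen 6 (rule 75): 10001011
Gen 7 (rule 62): 11011110
Gen 8 (rule 193): 01001110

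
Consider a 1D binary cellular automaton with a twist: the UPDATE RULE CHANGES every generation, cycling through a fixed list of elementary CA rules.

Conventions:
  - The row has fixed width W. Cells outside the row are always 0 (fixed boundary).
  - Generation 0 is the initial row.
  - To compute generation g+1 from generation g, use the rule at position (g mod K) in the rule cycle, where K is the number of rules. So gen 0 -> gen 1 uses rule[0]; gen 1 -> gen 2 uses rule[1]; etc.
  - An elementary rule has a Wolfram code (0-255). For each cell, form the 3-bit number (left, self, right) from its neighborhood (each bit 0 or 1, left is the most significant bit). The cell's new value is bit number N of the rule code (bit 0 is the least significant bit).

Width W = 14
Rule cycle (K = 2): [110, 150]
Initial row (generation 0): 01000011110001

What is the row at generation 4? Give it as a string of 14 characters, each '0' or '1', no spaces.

Gen 0: 01000011110001
Gen 1 (rule 110): 11000110010011
Gen 2 (rule 150): 00101001111100
Gen 3 (rule 110): 01111011000100
Gen 4 (rule 150): 10110000101110

Answer: 10110000101110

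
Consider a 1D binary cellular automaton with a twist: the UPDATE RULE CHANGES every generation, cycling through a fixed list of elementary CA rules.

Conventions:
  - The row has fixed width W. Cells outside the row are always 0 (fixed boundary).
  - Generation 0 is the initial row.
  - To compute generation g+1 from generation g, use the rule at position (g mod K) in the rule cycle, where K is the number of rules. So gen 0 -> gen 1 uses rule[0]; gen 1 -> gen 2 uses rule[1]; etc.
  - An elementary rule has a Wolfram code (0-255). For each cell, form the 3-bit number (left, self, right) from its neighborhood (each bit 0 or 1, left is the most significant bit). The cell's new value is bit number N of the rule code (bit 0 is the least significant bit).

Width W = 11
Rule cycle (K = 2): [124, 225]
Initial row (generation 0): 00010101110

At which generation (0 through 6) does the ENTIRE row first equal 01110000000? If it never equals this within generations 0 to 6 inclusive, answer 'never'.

Gen 0: 00010101110
Gen 1 (rule 124): 00011111011
Gen 2 (rule 225): 11001111101
Gen 3 (rule 124): 11101000111
Gen 4 (rule 225): 01110010011
Gen 5 (rule 124): 01011011011
Gen 6 (rule 225): 00101101101

Answer: never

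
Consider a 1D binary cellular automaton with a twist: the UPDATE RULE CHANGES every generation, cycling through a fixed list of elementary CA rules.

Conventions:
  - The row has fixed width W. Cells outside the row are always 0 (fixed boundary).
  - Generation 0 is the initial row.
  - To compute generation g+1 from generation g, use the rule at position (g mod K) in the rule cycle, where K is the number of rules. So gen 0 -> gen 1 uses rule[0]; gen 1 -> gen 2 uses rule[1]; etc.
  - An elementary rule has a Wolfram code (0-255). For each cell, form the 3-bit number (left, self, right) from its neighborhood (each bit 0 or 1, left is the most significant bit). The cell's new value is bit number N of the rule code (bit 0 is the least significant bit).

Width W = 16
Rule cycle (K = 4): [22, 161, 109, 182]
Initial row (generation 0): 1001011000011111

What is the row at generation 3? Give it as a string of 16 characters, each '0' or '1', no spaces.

Gen 0: 1001011000011111
Gen 1 (rule 22): 1111000100100000
Gen 2 (rule 161): 0110010000001111
Gen 3 (rule 109): 0110010111101001

Answer: 0110010111101001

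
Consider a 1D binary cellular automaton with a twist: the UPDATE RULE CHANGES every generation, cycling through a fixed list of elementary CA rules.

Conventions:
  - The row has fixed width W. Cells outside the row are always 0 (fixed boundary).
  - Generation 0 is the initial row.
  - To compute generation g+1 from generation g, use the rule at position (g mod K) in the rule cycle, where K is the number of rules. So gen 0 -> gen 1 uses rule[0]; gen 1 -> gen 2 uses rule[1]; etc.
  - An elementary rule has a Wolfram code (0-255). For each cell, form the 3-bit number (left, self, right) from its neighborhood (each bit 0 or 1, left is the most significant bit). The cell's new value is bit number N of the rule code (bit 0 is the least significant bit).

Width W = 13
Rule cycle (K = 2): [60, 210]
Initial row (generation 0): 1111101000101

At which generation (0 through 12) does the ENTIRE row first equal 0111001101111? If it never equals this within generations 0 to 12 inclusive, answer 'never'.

Gen 0: 1111101000101
Gen 1 (rule 60): 1000011100111
Gen 2 (rule 210): 0100101111011
Gen 3 (rule 60): 0110111000110
Gen 4 (rule 210): 1010011101011
Gen 5 (rule 60): 1111010011110
Gen 6 (rule 210): 0111001101111
Gen 7 (rule 60): 0100101011000
Gen 8 (rule 210): 1011000001100
Gen 9 (rule 60): 1110100001010
Gen 10 (rule 210): 0110010010001
Gen 11 (rule 60): 0101011011001
Gen 12 (rule 210): 1000001001110

Answer: 6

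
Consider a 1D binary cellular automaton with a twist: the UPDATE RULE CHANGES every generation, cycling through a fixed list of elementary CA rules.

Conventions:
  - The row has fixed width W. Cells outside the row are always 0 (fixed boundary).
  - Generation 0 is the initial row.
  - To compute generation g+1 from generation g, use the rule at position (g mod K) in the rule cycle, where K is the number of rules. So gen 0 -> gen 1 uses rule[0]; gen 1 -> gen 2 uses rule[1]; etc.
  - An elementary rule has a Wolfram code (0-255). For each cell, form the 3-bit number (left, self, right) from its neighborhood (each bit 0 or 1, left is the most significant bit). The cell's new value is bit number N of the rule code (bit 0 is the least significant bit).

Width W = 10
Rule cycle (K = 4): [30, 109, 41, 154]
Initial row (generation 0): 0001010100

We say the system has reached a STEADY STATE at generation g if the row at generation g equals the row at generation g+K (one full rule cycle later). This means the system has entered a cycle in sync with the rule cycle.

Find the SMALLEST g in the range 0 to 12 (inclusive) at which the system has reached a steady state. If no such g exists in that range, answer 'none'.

Answer: none

Derivation:
Gen 0: 0001010100
Gen 1 (rule 30): 0011010110
Gen 2 (rule 109): 1011111110
Gen 3 (rule 41): 0110000000
Gen 4 (rule 154): 1101000000
Gen 5 (rule 30): 1001100000
Gen 6 (rule 109): 1001101111
Gen 7 (rule 41): 0001011000
Gen 8 (rule 154): 0010010100
Gen 9 (rule 30): 0111110110
Gen 10 (rule 109): 0100011110
Gen 11 (rule 41): 0001010000
Gen 12 (rule 154): 0010001000
Gen 13 (rule 30): 0111011100
Gen 14 (rule 109): 0101110101
Gen 15 (rule 41): 0011001010
Gen 16 (rule 154): 0110110001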